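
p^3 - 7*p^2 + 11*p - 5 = (p - 5)*(p - 1)^2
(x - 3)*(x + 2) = x^2 - x - 6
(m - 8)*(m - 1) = m^2 - 9*m + 8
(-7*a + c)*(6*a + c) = -42*a^2 - a*c + c^2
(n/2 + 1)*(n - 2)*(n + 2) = n^3/2 + n^2 - 2*n - 4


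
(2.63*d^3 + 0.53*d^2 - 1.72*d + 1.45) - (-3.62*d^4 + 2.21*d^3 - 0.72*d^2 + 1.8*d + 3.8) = 3.62*d^4 + 0.42*d^3 + 1.25*d^2 - 3.52*d - 2.35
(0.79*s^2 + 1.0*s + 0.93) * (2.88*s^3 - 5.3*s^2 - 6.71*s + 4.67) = 2.2752*s^5 - 1.307*s^4 - 7.9225*s^3 - 7.9497*s^2 - 1.5703*s + 4.3431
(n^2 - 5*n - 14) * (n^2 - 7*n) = n^4 - 12*n^3 + 21*n^2 + 98*n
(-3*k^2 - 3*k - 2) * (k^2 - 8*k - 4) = -3*k^4 + 21*k^3 + 34*k^2 + 28*k + 8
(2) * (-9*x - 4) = -18*x - 8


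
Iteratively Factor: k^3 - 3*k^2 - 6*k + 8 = (k + 2)*(k^2 - 5*k + 4) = (k - 1)*(k + 2)*(k - 4)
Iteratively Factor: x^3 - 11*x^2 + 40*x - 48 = (x - 4)*(x^2 - 7*x + 12) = (x - 4)^2*(x - 3)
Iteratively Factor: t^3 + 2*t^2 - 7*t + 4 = (t - 1)*(t^2 + 3*t - 4) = (t - 1)*(t + 4)*(t - 1)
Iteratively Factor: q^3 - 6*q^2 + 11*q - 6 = (q - 2)*(q^2 - 4*q + 3) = (q - 2)*(q - 1)*(q - 3)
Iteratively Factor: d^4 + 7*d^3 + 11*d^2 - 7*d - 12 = (d + 3)*(d^3 + 4*d^2 - d - 4) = (d + 1)*(d + 3)*(d^2 + 3*d - 4) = (d + 1)*(d + 3)*(d + 4)*(d - 1)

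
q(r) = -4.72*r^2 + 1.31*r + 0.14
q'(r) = 1.31 - 9.44*r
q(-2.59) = -34.92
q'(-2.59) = 25.76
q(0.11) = 0.23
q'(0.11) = 0.27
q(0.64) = -0.95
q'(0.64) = -4.73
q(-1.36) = -10.37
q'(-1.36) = 14.15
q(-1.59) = -13.88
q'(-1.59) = 16.32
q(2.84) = -34.21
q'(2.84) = -25.50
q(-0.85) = -4.38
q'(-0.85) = 9.33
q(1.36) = -6.81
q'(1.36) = -11.53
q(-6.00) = -177.64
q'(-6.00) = 57.95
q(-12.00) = -695.26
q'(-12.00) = 114.59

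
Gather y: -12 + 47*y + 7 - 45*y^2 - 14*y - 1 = -45*y^2 + 33*y - 6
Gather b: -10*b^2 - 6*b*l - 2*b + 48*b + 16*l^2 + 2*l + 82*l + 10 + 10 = -10*b^2 + b*(46 - 6*l) + 16*l^2 + 84*l + 20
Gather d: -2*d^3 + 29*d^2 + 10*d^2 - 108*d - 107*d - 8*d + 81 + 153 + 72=-2*d^3 + 39*d^2 - 223*d + 306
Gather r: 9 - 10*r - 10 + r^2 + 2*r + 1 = r^2 - 8*r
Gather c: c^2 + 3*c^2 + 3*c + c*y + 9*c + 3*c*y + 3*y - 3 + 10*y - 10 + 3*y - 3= 4*c^2 + c*(4*y + 12) + 16*y - 16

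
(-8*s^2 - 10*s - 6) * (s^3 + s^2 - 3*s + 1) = -8*s^5 - 18*s^4 + 8*s^3 + 16*s^2 + 8*s - 6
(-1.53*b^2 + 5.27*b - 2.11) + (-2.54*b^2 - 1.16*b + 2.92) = -4.07*b^2 + 4.11*b + 0.81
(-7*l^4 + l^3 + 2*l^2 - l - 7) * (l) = -7*l^5 + l^4 + 2*l^3 - l^2 - 7*l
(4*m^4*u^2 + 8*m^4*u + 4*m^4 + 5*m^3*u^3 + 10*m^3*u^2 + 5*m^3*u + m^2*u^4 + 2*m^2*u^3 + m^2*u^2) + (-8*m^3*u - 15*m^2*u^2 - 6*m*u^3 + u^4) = 4*m^4*u^2 + 8*m^4*u + 4*m^4 + 5*m^3*u^3 + 10*m^3*u^2 - 3*m^3*u + m^2*u^4 + 2*m^2*u^3 - 14*m^2*u^2 - 6*m*u^3 + u^4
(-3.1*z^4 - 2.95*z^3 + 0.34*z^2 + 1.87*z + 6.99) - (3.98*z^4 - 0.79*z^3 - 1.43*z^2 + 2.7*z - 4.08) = -7.08*z^4 - 2.16*z^3 + 1.77*z^2 - 0.83*z + 11.07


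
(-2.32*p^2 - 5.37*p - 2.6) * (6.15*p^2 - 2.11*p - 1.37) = -14.268*p^4 - 28.1303*p^3 - 1.4809*p^2 + 12.8429*p + 3.562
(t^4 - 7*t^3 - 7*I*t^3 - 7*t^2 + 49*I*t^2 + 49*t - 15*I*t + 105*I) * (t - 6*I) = t^5 - 7*t^4 - 13*I*t^4 - 49*t^3 + 91*I*t^3 + 343*t^2 + 27*I*t^2 - 90*t - 189*I*t + 630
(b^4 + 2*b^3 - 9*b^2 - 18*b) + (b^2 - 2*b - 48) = b^4 + 2*b^3 - 8*b^2 - 20*b - 48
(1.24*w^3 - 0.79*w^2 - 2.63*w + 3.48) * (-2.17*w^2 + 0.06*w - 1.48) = -2.6908*w^5 + 1.7887*w^4 + 3.8245*w^3 - 6.5402*w^2 + 4.1012*w - 5.1504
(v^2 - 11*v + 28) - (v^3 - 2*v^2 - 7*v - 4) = -v^3 + 3*v^2 - 4*v + 32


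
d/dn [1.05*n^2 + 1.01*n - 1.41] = 2.1*n + 1.01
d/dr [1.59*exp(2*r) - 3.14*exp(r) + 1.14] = (3.18*exp(r) - 3.14)*exp(r)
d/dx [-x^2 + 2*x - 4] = 2 - 2*x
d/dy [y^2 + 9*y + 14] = 2*y + 9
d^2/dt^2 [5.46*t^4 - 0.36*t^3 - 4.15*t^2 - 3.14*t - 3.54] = 65.52*t^2 - 2.16*t - 8.3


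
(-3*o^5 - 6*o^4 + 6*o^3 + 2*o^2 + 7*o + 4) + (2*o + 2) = -3*o^5 - 6*o^4 + 6*o^3 + 2*o^2 + 9*o + 6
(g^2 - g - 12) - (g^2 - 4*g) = 3*g - 12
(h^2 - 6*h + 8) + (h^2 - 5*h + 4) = 2*h^2 - 11*h + 12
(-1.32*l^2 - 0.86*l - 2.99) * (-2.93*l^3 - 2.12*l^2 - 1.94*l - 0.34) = 3.8676*l^5 + 5.3182*l^4 + 13.1447*l^3 + 8.456*l^2 + 6.093*l + 1.0166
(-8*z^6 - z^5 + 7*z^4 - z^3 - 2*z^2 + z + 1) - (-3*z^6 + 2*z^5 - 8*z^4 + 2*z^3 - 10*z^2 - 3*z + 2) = -5*z^6 - 3*z^5 + 15*z^4 - 3*z^3 + 8*z^2 + 4*z - 1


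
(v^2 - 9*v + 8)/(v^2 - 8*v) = (v - 1)/v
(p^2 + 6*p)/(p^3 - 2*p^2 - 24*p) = (p + 6)/(p^2 - 2*p - 24)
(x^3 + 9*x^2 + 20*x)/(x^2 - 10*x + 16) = x*(x^2 + 9*x + 20)/(x^2 - 10*x + 16)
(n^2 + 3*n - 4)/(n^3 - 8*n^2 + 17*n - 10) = (n + 4)/(n^2 - 7*n + 10)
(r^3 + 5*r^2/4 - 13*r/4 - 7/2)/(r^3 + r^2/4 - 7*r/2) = (r + 1)/r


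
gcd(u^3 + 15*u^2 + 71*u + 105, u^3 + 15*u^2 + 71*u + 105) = u^3 + 15*u^2 + 71*u + 105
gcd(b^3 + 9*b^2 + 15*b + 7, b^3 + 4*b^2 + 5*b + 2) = b^2 + 2*b + 1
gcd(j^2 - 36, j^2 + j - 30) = j + 6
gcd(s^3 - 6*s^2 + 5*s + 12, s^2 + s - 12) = s - 3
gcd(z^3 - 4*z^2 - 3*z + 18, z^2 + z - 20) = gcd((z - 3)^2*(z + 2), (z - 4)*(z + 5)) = 1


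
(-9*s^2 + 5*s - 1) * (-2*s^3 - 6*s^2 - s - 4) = 18*s^5 + 44*s^4 - 19*s^3 + 37*s^2 - 19*s + 4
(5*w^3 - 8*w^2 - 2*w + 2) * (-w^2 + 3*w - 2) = -5*w^5 + 23*w^4 - 32*w^3 + 8*w^2 + 10*w - 4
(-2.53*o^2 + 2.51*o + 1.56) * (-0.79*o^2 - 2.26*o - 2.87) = 1.9987*o^4 + 3.7349*o^3 + 0.356100000000001*o^2 - 10.7293*o - 4.4772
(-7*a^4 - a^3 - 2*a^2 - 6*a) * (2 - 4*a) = 28*a^5 - 10*a^4 + 6*a^3 + 20*a^2 - 12*a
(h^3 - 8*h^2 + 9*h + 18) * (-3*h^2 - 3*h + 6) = -3*h^5 + 21*h^4 + 3*h^3 - 129*h^2 + 108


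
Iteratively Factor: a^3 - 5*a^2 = (a - 5)*(a^2) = a*(a - 5)*(a)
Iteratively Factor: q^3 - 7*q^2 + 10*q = (q - 2)*(q^2 - 5*q) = q*(q - 2)*(q - 5)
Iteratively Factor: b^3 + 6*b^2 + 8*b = (b + 2)*(b^2 + 4*b) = (b + 2)*(b + 4)*(b)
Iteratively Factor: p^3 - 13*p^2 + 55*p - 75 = (p - 5)*(p^2 - 8*p + 15) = (p - 5)^2*(p - 3)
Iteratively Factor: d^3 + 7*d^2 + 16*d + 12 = (d + 2)*(d^2 + 5*d + 6) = (d + 2)^2*(d + 3)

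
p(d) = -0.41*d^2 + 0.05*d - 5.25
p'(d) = 0.05 - 0.82*d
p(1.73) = -6.39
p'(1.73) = -1.37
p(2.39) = -7.47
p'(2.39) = -1.91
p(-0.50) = -5.38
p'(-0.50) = 0.46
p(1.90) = -6.64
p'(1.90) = -1.51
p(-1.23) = -5.93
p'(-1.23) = 1.06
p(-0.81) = -5.56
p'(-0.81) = 0.71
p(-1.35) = -6.06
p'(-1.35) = 1.16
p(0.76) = -5.45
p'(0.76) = -0.57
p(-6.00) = -20.31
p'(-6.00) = 4.97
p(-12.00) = -64.89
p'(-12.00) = 9.89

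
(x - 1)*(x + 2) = x^2 + x - 2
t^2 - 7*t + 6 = (t - 6)*(t - 1)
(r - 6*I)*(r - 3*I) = r^2 - 9*I*r - 18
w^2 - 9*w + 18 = (w - 6)*(w - 3)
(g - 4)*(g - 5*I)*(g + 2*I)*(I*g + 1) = I*g^4 + 4*g^3 - 4*I*g^3 - 16*g^2 + 7*I*g^2 + 10*g - 28*I*g - 40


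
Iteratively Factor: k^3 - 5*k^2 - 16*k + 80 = (k + 4)*(k^2 - 9*k + 20) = (k - 5)*(k + 4)*(k - 4)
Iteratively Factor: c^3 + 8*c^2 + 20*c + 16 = (c + 2)*(c^2 + 6*c + 8) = (c + 2)^2*(c + 4)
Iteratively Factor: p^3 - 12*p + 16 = (p - 2)*(p^2 + 2*p - 8) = (p - 2)^2*(p + 4)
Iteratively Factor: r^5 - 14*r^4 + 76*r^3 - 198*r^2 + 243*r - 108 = (r - 3)*(r^4 - 11*r^3 + 43*r^2 - 69*r + 36) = (r - 3)^2*(r^3 - 8*r^2 + 19*r - 12) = (r - 4)*(r - 3)^2*(r^2 - 4*r + 3) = (r - 4)*(r - 3)^3*(r - 1)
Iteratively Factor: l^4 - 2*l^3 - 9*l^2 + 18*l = (l - 2)*(l^3 - 9*l) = (l - 2)*(l + 3)*(l^2 - 3*l) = l*(l - 2)*(l + 3)*(l - 3)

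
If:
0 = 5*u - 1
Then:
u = 1/5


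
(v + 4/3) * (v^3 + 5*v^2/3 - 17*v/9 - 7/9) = v^4 + 3*v^3 + v^2/3 - 89*v/27 - 28/27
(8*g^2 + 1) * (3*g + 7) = 24*g^3 + 56*g^2 + 3*g + 7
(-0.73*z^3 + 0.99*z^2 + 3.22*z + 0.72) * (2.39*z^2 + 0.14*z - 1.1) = -1.7447*z^5 + 2.2639*z^4 + 8.6374*z^3 + 1.0826*z^2 - 3.4412*z - 0.792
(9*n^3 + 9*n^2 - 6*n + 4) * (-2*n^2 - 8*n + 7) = -18*n^5 - 90*n^4 + 3*n^3 + 103*n^2 - 74*n + 28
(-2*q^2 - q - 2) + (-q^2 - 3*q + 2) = -3*q^2 - 4*q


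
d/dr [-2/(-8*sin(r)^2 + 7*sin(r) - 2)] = 2*(7 - 16*sin(r))*cos(r)/(8*sin(r)^2 - 7*sin(r) + 2)^2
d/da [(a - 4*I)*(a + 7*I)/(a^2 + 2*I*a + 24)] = -I/(a^2 + 12*I*a - 36)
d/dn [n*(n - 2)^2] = (n - 2)*(3*n - 2)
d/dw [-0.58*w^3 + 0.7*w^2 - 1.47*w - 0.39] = -1.74*w^2 + 1.4*w - 1.47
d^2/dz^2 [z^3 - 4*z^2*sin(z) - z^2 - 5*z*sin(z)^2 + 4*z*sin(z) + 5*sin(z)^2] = 4*z^2*sin(z) - 4*z*sin(z) - 16*z*cos(z) - 10*z*cos(2*z) + 6*z + 8*sqrt(2)*cos(z + pi/4) + 10*sqrt(2)*cos(2*z + pi/4) - 2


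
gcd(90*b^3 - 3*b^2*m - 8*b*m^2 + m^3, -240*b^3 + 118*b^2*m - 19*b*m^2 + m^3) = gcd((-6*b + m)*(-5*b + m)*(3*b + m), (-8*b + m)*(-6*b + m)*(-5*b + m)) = 30*b^2 - 11*b*m + m^2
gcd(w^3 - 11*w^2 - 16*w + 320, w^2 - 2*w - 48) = w - 8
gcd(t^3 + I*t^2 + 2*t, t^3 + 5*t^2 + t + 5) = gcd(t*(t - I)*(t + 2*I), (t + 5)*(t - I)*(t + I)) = t - I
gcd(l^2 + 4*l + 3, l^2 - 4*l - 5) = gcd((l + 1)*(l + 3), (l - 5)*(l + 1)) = l + 1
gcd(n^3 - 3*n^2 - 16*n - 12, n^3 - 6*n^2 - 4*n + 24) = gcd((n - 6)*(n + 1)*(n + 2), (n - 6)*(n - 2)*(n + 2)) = n^2 - 4*n - 12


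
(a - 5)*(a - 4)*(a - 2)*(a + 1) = a^4 - 10*a^3 + 27*a^2 - 2*a - 40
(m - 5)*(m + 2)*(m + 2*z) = m^3 + 2*m^2*z - 3*m^2 - 6*m*z - 10*m - 20*z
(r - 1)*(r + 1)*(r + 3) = r^3 + 3*r^2 - r - 3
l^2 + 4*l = l*(l + 4)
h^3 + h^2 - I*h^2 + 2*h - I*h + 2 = (h + 1)*(h - 2*I)*(h + I)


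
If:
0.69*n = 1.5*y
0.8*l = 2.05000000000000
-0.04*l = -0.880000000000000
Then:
No Solution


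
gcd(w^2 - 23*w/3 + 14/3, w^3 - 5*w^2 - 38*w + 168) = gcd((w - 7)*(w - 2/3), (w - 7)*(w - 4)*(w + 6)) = w - 7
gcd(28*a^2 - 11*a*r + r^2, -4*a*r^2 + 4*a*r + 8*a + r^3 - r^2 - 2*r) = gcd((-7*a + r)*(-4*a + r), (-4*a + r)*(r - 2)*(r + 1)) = -4*a + r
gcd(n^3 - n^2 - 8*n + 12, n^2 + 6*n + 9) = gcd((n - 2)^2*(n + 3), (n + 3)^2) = n + 3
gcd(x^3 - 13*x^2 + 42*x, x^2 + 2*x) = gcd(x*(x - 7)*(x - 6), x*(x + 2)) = x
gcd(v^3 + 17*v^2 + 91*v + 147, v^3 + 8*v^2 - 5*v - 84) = v + 7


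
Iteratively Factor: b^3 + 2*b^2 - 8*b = (b - 2)*(b^2 + 4*b) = (b - 2)*(b + 4)*(b)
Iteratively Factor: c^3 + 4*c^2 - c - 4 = (c + 1)*(c^2 + 3*c - 4) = (c - 1)*(c + 1)*(c + 4)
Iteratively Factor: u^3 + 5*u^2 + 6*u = (u)*(u^2 + 5*u + 6) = u*(u + 2)*(u + 3)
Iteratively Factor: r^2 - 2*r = (r - 2)*(r)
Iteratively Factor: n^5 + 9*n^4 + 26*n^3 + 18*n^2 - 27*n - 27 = (n - 1)*(n^4 + 10*n^3 + 36*n^2 + 54*n + 27) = (n - 1)*(n + 3)*(n^3 + 7*n^2 + 15*n + 9) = (n - 1)*(n + 3)^2*(n^2 + 4*n + 3) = (n - 1)*(n + 1)*(n + 3)^2*(n + 3)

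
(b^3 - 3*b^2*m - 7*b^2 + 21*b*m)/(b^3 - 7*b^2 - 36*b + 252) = b*(b - 3*m)/(b^2 - 36)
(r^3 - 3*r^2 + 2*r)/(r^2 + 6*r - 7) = r*(r - 2)/(r + 7)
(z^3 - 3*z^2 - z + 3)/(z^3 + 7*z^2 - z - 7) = (z - 3)/(z + 7)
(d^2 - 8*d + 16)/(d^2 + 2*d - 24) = (d - 4)/(d + 6)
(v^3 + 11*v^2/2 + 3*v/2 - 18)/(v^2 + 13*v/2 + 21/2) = (2*v^2 + 5*v - 12)/(2*v + 7)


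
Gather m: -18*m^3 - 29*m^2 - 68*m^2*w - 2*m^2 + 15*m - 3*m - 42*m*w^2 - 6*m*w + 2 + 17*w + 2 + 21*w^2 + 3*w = -18*m^3 + m^2*(-68*w - 31) + m*(-42*w^2 - 6*w + 12) + 21*w^2 + 20*w + 4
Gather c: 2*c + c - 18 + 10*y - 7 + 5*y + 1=3*c + 15*y - 24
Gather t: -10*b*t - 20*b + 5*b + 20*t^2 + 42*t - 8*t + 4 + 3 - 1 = -15*b + 20*t^2 + t*(34 - 10*b) + 6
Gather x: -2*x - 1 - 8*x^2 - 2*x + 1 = -8*x^2 - 4*x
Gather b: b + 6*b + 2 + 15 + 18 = 7*b + 35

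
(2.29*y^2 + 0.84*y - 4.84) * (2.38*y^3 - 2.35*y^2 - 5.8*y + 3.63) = 5.4502*y^5 - 3.3823*y^4 - 26.7752*y^3 + 14.8147*y^2 + 31.1212*y - 17.5692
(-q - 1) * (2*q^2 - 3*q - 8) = -2*q^3 + q^2 + 11*q + 8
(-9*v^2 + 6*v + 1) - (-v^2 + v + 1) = -8*v^2 + 5*v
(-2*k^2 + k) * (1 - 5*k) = 10*k^3 - 7*k^2 + k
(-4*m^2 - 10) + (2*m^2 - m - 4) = -2*m^2 - m - 14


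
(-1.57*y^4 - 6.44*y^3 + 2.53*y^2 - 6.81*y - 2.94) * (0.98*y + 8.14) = -1.5386*y^5 - 19.091*y^4 - 49.9422*y^3 + 13.9204*y^2 - 58.3146*y - 23.9316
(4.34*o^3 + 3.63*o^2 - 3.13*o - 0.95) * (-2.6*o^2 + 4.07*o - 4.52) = -11.284*o^5 + 8.2258*o^4 + 3.2953*o^3 - 26.6767*o^2 + 10.2811*o + 4.294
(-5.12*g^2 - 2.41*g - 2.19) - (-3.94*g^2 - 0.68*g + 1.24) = -1.18*g^2 - 1.73*g - 3.43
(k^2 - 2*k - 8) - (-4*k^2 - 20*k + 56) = 5*k^2 + 18*k - 64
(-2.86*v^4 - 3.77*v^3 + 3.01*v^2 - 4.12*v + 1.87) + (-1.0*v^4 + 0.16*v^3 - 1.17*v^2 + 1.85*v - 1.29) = -3.86*v^4 - 3.61*v^3 + 1.84*v^2 - 2.27*v + 0.58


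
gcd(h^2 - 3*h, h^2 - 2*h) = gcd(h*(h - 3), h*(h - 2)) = h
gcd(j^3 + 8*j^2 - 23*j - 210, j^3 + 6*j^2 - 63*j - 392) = j + 7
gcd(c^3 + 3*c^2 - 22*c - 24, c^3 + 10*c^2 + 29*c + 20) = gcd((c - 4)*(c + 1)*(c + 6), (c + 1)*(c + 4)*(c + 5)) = c + 1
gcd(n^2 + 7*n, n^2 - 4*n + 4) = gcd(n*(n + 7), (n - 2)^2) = 1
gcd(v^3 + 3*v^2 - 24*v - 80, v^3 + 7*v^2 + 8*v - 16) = v^2 + 8*v + 16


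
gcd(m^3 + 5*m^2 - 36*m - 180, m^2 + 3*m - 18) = m + 6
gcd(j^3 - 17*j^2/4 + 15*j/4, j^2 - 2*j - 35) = 1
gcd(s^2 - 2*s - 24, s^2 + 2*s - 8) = s + 4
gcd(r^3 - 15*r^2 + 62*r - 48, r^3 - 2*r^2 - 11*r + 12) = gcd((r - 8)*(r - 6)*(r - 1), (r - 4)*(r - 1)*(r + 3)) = r - 1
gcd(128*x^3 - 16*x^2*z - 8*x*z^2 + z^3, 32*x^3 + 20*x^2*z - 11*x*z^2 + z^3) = 32*x^2 - 12*x*z + z^2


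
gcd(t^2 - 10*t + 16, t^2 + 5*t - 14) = t - 2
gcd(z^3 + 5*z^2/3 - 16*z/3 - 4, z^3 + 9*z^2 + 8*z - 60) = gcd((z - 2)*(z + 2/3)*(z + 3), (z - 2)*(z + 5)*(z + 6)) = z - 2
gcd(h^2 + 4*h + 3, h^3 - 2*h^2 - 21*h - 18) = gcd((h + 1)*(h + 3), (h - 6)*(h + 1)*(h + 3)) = h^2 + 4*h + 3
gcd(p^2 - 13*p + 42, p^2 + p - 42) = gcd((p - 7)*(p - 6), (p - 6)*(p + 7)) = p - 6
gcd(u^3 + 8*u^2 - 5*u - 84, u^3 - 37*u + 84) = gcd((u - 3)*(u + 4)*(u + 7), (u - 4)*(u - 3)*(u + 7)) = u^2 + 4*u - 21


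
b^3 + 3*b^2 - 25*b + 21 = (b - 3)*(b - 1)*(b + 7)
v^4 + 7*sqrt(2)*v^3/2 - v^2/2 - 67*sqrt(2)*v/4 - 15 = (v - 3*sqrt(2)/2)*(v + sqrt(2)/2)*(v + 2*sqrt(2))*(v + 5*sqrt(2)/2)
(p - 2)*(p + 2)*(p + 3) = p^3 + 3*p^2 - 4*p - 12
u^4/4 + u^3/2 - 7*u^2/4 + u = u*(u/4 + 1)*(u - 1)^2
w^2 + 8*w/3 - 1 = (w - 1/3)*(w + 3)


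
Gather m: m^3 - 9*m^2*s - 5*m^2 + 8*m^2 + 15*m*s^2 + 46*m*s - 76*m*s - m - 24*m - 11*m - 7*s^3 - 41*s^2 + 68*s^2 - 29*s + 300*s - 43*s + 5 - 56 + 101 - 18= m^3 + m^2*(3 - 9*s) + m*(15*s^2 - 30*s - 36) - 7*s^3 + 27*s^2 + 228*s + 32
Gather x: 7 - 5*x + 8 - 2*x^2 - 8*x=-2*x^2 - 13*x + 15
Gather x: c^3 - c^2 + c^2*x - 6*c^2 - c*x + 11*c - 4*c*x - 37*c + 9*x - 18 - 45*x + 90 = c^3 - 7*c^2 - 26*c + x*(c^2 - 5*c - 36) + 72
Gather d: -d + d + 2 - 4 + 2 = 0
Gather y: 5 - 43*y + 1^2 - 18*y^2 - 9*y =-18*y^2 - 52*y + 6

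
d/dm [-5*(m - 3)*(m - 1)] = 20 - 10*m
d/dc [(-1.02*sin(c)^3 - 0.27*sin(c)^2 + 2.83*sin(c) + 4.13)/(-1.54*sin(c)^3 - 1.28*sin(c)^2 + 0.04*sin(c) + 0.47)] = (0.8898*sin(c)^4 + 8.6348*sin(c)^3 + 21.254*sin(c)^2 + 10.319*sin(c) + 1.1649)*cos(c)/(2.3716*sin(c)^6 + 3.9424*sin(c)^5 + 1.5152*sin(c)^4 - 1.55*sin(c)^3 - 1.2016*sin(c)^2 + 0.0376*sin(c) + 0.2209)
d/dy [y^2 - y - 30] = 2*y - 1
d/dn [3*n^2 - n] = 6*n - 1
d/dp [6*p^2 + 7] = 12*p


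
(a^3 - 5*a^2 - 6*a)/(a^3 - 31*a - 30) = a/(a + 5)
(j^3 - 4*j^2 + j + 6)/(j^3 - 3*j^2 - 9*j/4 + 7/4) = 4*(j^2 - 5*j + 6)/(4*j^2 - 16*j + 7)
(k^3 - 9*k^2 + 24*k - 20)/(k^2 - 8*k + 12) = (k^2 - 7*k + 10)/(k - 6)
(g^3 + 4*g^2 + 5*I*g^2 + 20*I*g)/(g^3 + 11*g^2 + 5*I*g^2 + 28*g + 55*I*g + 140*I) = g/(g + 7)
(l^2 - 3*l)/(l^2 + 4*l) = (l - 3)/(l + 4)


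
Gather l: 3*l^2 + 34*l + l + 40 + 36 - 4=3*l^2 + 35*l + 72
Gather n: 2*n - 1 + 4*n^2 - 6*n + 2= 4*n^2 - 4*n + 1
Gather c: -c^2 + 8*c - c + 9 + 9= -c^2 + 7*c + 18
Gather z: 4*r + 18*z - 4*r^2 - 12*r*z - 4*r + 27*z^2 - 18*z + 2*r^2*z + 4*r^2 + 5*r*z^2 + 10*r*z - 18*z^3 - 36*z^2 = -18*z^3 + z^2*(5*r - 9) + z*(2*r^2 - 2*r)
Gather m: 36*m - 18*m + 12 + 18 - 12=18*m + 18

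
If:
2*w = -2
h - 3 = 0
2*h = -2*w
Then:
No Solution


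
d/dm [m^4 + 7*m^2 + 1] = 4*m^3 + 14*m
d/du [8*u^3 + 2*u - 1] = 24*u^2 + 2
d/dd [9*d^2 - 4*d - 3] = 18*d - 4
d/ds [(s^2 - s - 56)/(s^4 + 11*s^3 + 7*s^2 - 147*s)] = 2*(-s^3 + 10*s^2 + 32*s - 84)/(s^2*(s^4 + 8*s^3 - 26*s^2 - 168*s + 441))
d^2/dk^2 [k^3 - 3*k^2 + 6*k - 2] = 6*k - 6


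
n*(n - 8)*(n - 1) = n^3 - 9*n^2 + 8*n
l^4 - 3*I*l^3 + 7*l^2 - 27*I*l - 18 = (l - 3*I)*(l - 2*I)*(l - I)*(l + 3*I)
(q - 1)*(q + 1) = q^2 - 1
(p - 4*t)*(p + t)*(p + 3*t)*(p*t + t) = p^4*t + p^3*t - 13*p^2*t^3 - 12*p*t^4 - 13*p*t^3 - 12*t^4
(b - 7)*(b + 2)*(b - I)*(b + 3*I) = b^4 - 5*b^3 + 2*I*b^3 - 11*b^2 - 10*I*b^2 - 15*b - 28*I*b - 42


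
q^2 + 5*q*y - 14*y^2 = (q - 2*y)*(q + 7*y)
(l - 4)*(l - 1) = l^2 - 5*l + 4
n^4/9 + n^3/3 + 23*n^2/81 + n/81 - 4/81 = (n/3 + 1/3)^2*(n - 1/3)*(n + 4/3)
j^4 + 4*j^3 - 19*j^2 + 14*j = j*(j - 2)*(j - 1)*(j + 7)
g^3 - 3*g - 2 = (g - 2)*(g + 1)^2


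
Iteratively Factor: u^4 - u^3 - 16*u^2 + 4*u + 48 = (u - 2)*(u^3 + u^2 - 14*u - 24) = (u - 2)*(u + 3)*(u^2 - 2*u - 8) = (u - 2)*(u + 2)*(u + 3)*(u - 4)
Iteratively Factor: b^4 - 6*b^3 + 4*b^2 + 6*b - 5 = (b - 5)*(b^3 - b^2 - b + 1) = (b - 5)*(b + 1)*(b^2 - 2*b + 1) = (b - 5)*(b - 1)*(b + 1)*(b - 1)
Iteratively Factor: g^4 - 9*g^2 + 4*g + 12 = (g - 2)*(g^3 + 2*g^2 - 5*g - 6) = (g - 2)*(g + 1)*(g^2 + g - 6) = (g - 2)^2*(g + 1)*(g + 3)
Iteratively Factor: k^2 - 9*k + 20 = (k - 5)*(k - 4)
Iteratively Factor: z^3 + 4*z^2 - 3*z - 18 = (z - 2)*(z^2 + 6*z + 9) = (z - 2)*(z + 3)*(z + 3)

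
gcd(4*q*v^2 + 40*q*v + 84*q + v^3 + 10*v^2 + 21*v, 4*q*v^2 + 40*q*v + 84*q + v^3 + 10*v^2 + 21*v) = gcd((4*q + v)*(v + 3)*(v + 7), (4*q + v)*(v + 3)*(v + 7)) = 4*q*v^2 + 40*q*v + 84*q + v^3 + 10*v^2 + 21*v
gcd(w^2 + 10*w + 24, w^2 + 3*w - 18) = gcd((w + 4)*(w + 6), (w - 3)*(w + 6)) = w + 6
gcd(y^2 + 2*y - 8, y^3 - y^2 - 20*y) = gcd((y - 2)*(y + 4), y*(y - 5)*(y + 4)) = y + 4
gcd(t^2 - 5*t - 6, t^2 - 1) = t + 1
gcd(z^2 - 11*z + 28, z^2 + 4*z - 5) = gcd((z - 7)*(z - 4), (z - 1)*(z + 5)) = 1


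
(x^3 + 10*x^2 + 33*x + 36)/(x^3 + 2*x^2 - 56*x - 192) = (x^2 + 6*x + 9)/(x^2 - 2*x - 48)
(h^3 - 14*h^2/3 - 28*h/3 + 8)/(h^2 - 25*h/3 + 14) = (3*h^2 + 4*h - 4)/(3*h - 7)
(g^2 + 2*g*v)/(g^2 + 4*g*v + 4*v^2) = g/(g + 2*v)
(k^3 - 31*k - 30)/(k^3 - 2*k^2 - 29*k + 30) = (k + 1)/(k - 1)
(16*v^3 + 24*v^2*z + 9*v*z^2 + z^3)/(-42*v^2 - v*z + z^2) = (16*v^3 + 24*v^2*z + 9*v*z^2 + z^3)/(-42*v^2 - v*z + z^2)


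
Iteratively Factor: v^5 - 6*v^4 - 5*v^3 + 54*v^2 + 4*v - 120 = (v + 2)*(v^4 - 8*v^3 + 11*v^2 + 32*v - 60) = (v - 3)*(v + 2)*(v^3 - 5*v^2 - 4*v + 20) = (v - 3)*(v - 2)*(v + 2)*(v^2 - 3*v - 10) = (v - 3)*(v - 2)*(v + 2)^2*(v - 5)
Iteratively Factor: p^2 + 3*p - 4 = (p - 1)*(p + 4)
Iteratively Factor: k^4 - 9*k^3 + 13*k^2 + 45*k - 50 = (k - 5)*(k^3 - 4*k^2 - 7*k + 10) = (k - 5)*(k - 1)*(k^2 - 3*k - 10) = (k - 5)*(k - 1)*(k + 2)*(k - 5)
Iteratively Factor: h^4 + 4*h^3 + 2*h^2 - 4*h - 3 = (h - 1)*(h^3 + 5*h^2 + 7*h + 3) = (h - 1)*(h + 1)*(h^2 + 4*h + 3) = (h - 1)*(h + 1)*(h + 3)*(h + 1)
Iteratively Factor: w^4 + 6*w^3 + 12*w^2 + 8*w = (w + 2)*(w^3 + 4*w^2 + 4*w) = (w + 2)^2*(w^2 + 2*w) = w*(w + 2)^2*(w + 2)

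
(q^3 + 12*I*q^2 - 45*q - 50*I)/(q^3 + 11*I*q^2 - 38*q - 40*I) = (q + 5*I)/(q + 4*I)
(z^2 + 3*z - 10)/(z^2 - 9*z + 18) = (z^2 + 3*z - 10)/(z^2 - 9*z + 18)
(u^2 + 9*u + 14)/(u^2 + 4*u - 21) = (u + 2)/(u - 3)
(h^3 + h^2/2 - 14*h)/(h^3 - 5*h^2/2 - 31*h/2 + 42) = h/(h - 3)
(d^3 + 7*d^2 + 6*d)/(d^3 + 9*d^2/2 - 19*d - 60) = 2*d*(d + 1)/(2*d^2 - 3*d - 20)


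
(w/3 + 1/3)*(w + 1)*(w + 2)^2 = w^4/3 + 2*w^3 + 13*w^2/3 + 4*w + 4/3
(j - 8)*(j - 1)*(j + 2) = j^3 - 7*j^2 - 10*j + 16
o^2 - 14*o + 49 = (o - 7)^2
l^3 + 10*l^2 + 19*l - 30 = (l - 1)*(l + 5)*(l + 6)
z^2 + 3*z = z*(z + 3)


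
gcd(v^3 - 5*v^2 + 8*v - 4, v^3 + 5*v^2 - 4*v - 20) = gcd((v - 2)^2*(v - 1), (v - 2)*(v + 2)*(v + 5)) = v - 2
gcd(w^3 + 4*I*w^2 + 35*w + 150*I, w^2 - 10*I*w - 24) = w - 6*I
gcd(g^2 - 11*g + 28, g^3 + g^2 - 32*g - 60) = 1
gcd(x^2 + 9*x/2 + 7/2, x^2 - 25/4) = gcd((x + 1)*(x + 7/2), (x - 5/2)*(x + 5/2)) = 1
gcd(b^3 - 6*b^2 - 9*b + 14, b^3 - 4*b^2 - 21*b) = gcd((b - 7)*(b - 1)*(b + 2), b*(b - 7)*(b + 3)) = b - 7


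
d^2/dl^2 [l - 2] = 0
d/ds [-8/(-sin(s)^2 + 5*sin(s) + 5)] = 8*(5 - 2*sin(s))*cos(s)/(5*sin(s) + cos(s)^2 + 4)^2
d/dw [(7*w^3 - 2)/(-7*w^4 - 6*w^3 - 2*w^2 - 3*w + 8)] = (49*w^6 - 14*w^4 - 98*w^3 + 132*w^2 - 8*w - 6)/(49*w^8 + 84*w^7 + 64*w^6 + 66*w^5 - 72*w^4 - 84*w^3 - 23*w^2 - 48*w + 64)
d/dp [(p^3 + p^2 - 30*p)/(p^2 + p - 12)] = (p^4 + 2*p^3 - 5*p^2 - 24*p + 360)/(p^4 + 2*p^3 - 23*p^2 - 24*p + 144)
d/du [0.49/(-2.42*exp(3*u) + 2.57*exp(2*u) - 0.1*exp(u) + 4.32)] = (3.5574*exp(2*u) - 2.5186*exp(u) + 0.049)*exp(u)/(2.42*exp(3*u) - 2.57*exp(2*u) + 0.1*exp(u) - 4.32)^2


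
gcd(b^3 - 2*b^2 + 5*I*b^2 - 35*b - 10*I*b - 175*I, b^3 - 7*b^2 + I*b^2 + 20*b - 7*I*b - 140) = b^2 + b*(-7 + 5*I) - 35*I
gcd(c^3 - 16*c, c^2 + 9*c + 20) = c + 4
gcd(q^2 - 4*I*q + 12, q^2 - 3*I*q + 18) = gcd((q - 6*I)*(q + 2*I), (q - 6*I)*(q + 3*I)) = q - 6*I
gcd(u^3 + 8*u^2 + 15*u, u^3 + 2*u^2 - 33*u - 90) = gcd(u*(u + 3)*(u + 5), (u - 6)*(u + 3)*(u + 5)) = u^2 + 8*u + 15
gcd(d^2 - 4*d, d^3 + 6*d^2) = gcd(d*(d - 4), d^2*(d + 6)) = d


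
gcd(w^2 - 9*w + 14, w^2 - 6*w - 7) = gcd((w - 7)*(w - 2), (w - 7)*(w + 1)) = w - 7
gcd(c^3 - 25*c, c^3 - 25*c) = c^3 - 25*c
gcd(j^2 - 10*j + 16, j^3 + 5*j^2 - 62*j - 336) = j - 8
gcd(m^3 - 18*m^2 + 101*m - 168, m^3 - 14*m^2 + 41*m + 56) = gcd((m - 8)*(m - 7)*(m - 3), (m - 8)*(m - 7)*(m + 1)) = m^2 - 15*m + 56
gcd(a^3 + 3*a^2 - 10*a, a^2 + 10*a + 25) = a + 5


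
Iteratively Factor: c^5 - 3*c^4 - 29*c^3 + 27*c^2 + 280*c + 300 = (c + 2)*(c^4 - 5*c^3 - 19*c^2 + 65*c + 150) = (c - 5)*(c + 2)*(c^3 - 19*c - 30) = (c - 5)*(c + 2)*(c + 3)*(c^2 - 3*c - 10) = (c - 5)^2*(c + 2)*(c + 3)*(c + 2)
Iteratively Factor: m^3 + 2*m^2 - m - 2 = (m - 1)*(m^2 + 3*m + 2) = (m - 1)*(m + 1)*(m + 2)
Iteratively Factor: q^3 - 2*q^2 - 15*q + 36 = (q - 3)*(q^2 + q - 12) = (q - 3)*(q + 4)*(q - 3)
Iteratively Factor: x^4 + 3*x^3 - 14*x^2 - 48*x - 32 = (x - 4)*(x^3 + 7*x^2 + 14*x + 8) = (x - 4)*(x + 4)*(x^2 + 3*x + 2) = (x - 4)*(x + 1)*(x + 4)*(x + 2)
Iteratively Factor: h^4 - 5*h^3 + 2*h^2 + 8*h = (h - 2)*(h^3 - 3*h^2 - 4*h) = (h - 2)*(h + 1)*(h^2 - 4*h) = h*(h - 2)*(h + 1)*(h - 4)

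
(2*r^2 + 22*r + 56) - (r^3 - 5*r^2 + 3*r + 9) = -r^3 + 7*r^2 + 19*r + 47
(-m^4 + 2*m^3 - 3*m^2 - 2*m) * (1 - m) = m^5 - 3*m^4 + 5*m^3 - m^2 - 2*m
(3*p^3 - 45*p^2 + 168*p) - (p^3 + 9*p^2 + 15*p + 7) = 2*p^3 - 54*p^2 + 153*p - 7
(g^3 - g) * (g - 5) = g^4 - 5*g^3 - g^2 + 5*g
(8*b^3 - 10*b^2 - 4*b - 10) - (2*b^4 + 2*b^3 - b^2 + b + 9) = -2*b^4 + 6*b^3 - 9*b^2 - 5*b - 19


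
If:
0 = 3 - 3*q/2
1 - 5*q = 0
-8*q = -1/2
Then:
No Solution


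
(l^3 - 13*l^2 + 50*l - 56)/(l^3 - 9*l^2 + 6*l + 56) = (l - 2)/(l + 2)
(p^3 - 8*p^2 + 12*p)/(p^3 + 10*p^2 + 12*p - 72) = p*(p - 6)/(p^2 + 12*p + 36)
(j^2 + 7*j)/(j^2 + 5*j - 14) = j/(j - 2)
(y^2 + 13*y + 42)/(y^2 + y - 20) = (y^2 + 13*y + 42)/(y^2 + y - 20)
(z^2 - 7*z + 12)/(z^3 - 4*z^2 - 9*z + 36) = 1/(z + 3)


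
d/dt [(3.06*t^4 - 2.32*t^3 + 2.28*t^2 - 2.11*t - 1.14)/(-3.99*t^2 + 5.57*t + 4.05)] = (-24.4188*t^5 + 60.3894*t^4 + 23.7272*t^3 - 23.9073*t^2 + 9.3708*t - 2.1957)/(15.9201*t^4 - 44.4486*t^3 - 1.2941*t^2 + 45.117*t + 16.4025)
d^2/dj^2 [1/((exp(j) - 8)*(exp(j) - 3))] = (4*exp(3*j) - 33*exp(2*j) + 25*exp(j) + 264)*exp(j)/(exp(6*j) - 33*exp(5*j) + 435*exp(4*j) - 2915*exp(3*j) + 10440*exp(2*j) - 19008*exp(j) + 13824)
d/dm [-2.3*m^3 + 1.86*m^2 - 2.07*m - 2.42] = -6.9*m^2 + 3.72*m - 2.07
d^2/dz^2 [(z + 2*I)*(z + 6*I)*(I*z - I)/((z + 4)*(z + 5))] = (z^3*(160 + 116*I) + z^2*(960 + 1272*I) + z*(-960 + 4488*I) - 9280 + 4984*I)/(z^6 + 27*z^5 + 303*z^4 + 1809*z^3 + 6060*z^2 + 10800*z + 8000)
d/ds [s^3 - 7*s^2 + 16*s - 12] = 3*s^2 - 14*s + 16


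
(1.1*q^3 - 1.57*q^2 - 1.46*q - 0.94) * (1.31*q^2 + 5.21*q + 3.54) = 1.441*q^5 + 3.6743*q^4 - 6.1983*q^3 - 14.3958*q^2 - 10.0658*q - 3.3276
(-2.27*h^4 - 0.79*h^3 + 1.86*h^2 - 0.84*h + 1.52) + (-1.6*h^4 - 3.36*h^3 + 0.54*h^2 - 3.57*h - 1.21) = -3.87*h^4 - 4.15*h^3 + 2.4*h^2 - 4.41*h + 0.31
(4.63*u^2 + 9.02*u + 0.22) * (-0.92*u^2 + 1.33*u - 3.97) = -4.2596*u^4 - 2.1405*u^3 - 6.5869*u^2 - 35.5168*u - 0.8734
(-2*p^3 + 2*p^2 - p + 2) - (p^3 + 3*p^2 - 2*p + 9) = -3*p^3 - p^2 + p - 7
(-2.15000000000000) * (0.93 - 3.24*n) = 6.966*n - 1.9995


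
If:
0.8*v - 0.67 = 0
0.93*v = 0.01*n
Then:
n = 77.89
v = 0.84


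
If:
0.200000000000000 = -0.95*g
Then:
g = -0.21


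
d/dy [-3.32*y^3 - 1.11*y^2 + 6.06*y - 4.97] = -9.96*y^2 - 2.22*y + 6.06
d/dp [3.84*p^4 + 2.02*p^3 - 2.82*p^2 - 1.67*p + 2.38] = 15.36*p^3 + 6.06*p^2 - 5.64*p - 1.67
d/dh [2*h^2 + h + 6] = 4*h + 1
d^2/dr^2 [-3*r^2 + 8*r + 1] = -6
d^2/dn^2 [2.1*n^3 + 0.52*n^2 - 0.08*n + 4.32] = 12.6*n + 1.04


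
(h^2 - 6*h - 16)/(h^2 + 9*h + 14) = (h - 8)/(h + 7)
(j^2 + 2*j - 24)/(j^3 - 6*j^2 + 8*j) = (j + 6)/(j*(j - 2))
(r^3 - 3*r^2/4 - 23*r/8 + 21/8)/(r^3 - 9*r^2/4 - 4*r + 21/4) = (r - 3/2)/(r - 3)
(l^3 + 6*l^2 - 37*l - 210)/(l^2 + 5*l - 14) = (l^2 - l - 30)/(l - 2)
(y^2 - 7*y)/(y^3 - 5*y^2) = (y - 7)/(y*(y - 5))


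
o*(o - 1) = o^2 - o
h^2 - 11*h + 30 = (h - 6)*(h - 5)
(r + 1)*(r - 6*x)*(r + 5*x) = r^3 - r^2*x + r^2 - 30*r*x^2 - r*x - 30*x^2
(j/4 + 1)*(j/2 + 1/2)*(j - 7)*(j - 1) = j^4/8 - 3*j^3/8 - 29*j^2/8 + 3*j/8 + 7/2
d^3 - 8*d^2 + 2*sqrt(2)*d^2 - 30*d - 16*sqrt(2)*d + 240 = (d - 8)*(d - 3*sqrt(2))*(d + 5*sqrt(2))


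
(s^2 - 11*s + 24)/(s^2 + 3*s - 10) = (s^2 - 11*s + 24)/(s^2 + 3*s - 10)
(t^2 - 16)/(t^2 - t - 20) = (t - 4)/(t - 5)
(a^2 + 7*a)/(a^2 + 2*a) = (a + 7)/(a + 2)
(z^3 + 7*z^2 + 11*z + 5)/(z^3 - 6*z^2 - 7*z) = (z^2 + 6*z + 5)/(z*(z - 7))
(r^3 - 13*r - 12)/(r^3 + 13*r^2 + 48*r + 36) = (r^2 - r - 12)/(r^2 + 12*r + 36)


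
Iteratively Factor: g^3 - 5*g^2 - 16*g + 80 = (g - 5)*(g^2 - 16) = (g - 5)*(g + 4)*(g - 4)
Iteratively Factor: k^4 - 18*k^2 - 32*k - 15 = (k + 1)*(k^3 - k^2 - 17*k - 15) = (k + 1)*(k + 3)*(k^2 - 4*k - 5) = (k - 5)*(k + 1)*(k + 3)*(k + 1)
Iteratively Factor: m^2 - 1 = (m - 1)*(m + 1)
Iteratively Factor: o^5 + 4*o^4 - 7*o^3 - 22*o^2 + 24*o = (o + 3)*(o^4 + o^3 - 10*o^2 + 8*o) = o*(o + 3)*(o^3 + o^2 - 10*o + 8) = o*(o - 2)*(o + 3)*(o^2 + 3*o - 4) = o*(o - 2)*(o - 1)*(o + 3)*(o + 4)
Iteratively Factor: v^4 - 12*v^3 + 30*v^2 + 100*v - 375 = (v - 5)*(v^3 - 7*v^2 - 5*v + 75) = (v - 5)^2*(v^2 - 2*v - 15) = (v - 5)^2*(v + 3)*(v - 5)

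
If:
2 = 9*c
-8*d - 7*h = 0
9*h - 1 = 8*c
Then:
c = 2/9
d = -175/648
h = 25/81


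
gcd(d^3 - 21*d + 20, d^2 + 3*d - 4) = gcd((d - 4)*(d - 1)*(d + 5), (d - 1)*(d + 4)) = d - 1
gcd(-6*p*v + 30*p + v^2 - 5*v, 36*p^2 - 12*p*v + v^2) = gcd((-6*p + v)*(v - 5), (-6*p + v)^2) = 6*p - v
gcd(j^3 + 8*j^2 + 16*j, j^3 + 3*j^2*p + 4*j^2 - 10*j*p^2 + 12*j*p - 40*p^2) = j + 4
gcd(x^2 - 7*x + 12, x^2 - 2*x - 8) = x - 4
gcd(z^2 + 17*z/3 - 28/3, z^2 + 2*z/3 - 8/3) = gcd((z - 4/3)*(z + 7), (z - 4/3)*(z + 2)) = z - 4/3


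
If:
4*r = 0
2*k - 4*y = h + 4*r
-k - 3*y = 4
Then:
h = -10*y - 8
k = -3*y - 4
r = 0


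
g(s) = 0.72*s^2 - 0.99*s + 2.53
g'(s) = 1.44*s - 0.99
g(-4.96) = 25.15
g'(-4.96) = -8.13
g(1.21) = 2.39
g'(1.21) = 0.75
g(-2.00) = 7.39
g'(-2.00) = -3.87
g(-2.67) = 10.31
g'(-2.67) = -4.83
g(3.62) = 8.38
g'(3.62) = 4.22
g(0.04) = 2.49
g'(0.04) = -0.93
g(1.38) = 2.53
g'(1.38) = 1.00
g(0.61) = 2.19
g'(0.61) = -0.11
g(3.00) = 6.04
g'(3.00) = 3.33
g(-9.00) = 69.76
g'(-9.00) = -13.95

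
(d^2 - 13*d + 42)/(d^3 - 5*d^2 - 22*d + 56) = (d - 6)/(d^2 + 2*d - 8)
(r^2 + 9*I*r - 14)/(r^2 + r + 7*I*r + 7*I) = (r + 2*I)/(r + 1)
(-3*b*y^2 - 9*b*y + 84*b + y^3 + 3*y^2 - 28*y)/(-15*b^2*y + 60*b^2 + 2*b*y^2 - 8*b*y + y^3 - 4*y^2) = (y + 7)/(5*b + y)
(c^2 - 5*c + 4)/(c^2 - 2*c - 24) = (-c^2 + 5*c - 4)/(-c^2 + 2*c + 24)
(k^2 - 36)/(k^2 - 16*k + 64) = (k^2 - 36)/(k^2 - 16*k + 64)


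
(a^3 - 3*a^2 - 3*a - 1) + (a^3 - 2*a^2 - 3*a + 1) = 2*a^3 - 5*a^2 - 6*a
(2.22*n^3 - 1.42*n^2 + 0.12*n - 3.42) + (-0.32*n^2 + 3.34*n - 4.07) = 2.22*n^3 - 1.74*n^2 + 3.46*n - 7.49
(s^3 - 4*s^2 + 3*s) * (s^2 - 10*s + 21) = s^5 - 14*s^4 + 64*s^3 - 114*s^2 + 63*s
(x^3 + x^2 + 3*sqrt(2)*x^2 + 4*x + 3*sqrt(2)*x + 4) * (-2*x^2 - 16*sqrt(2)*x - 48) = -2*x^5 - 22*sqrt(2)*x^4 - 2*x^4 - 152*x^3 - 22*sqrt(2)*x^3 - 208*sqrt(2)*x^2 - 152*x^2 - 208*sqrt(2)*x - 192*x - 192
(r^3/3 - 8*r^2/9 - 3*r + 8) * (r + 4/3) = r^4/3 - 4*r^3/9 - 113*r^2/27 + 4*r + 32/3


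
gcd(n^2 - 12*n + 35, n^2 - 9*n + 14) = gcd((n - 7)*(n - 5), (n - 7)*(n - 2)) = n - 7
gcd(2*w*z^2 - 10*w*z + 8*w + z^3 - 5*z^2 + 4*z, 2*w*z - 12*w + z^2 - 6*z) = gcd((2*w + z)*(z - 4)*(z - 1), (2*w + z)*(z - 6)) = 2*w + z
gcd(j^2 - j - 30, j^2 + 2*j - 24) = 1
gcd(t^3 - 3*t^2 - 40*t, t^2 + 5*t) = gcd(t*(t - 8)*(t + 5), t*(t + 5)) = t^2 + 5*t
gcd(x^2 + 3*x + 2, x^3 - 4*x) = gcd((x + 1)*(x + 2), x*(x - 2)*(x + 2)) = x + 2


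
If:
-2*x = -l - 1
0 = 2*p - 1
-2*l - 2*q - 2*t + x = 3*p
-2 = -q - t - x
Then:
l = -8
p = 1/2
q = 11/2 - t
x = -7/2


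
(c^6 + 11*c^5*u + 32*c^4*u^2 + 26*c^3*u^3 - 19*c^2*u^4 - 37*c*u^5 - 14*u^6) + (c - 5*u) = c^6 + 11*c^5*u + 32*c^4*u^2 + 26*c^3*u^3 - 19*c^2*u^4 - 37*c*u^5 + c - 14*u^6 - 5*u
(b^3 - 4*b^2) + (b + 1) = b^3 - 4*b^2 + b + 1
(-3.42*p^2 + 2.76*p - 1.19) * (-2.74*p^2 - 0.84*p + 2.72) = 9.3708*p^4 - 4.6896*p^3 - 8.3602*p^2 + 8.5068*p - 3.2368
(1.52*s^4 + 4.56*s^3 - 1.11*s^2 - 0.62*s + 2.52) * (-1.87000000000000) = -2.8424*s^4 - 8.5272*s^3 + 2.0757*s^2 + 1.1594*s - 4.7124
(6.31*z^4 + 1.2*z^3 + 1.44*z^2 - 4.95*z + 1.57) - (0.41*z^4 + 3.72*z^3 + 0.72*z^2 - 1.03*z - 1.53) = 5.9*z^4 - 2.52*z^3 + 0.72*z^2 - 3.92*z + 3.1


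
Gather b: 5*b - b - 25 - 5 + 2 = 4*b - 28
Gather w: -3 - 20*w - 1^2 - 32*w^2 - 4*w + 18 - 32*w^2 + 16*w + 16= -64*w^2 - 8*w + 30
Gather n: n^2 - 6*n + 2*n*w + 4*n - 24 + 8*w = n^2 + n*(2*w - 2) + 8*w - 24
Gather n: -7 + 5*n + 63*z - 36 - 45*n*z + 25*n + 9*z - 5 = n*(30 - 45*z) + 72*z - 48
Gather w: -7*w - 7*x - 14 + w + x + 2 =-6*w - 6*x - 12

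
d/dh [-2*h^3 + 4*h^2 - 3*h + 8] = -6*h^2 + 8*h - 3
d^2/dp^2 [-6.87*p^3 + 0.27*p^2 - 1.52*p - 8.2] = 0.54 - 41.22*p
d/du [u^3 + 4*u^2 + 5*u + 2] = 3*u^2 + 8*u + 5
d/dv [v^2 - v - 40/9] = 2*v - 1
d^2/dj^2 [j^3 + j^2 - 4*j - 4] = 6*j + 2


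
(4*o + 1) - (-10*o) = 14*o + 1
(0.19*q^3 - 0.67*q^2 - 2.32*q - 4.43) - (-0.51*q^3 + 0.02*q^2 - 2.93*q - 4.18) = 0.7*q^3 - 0.69*q^2 + 0.61*q - 0.25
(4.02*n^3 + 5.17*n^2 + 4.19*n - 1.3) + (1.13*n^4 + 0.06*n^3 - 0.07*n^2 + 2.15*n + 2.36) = 1.13*n^4 + 4.08*n^3 + 5.1*n^2 + 6.34*n + 1.06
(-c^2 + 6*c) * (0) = 0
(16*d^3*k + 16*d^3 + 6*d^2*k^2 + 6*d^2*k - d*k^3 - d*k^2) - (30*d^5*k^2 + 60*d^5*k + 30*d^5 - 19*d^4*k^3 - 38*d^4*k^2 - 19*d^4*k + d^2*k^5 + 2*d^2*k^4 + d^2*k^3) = -30*d^5*k^2 - 60*d^5*k - 30*d^5 + 19*d^4*k^3 + 38*d^4*k^2 + 19*d^4*k + 16*d^3*k + 16*d^3 - d^2*k^5 - 2*d^2*k^4 - d^2*k^3 + 6*d^2*k^2 + 6*d^2*k - d*k^3 - d*k^2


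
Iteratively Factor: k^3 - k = (k)*(k^2 - 1) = k*(k - 1)*(k + 1)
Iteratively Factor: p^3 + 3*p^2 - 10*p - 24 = (p + 2)*(p^2 + p - 12) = (p - 3)*(p + 2)*(p + 4)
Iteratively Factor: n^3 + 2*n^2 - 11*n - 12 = (n + 4)*(n^2 - 2*n - 3) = (n - 3)*(n + 4)*(n + 1)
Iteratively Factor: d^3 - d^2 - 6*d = (d + 2)*(d^2 - 3*d) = (d - 3)*(d + 2)*(d)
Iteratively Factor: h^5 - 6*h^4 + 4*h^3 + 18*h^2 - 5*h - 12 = (h - 1)*(h^4 - 5*h^3 - h^2 + 17*h + 12) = (h - 1)*(h + 1)*(h^3 - 6*h^2 + 5*h + 12) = (h - 3)*(h - 1)*(h + 1)*(h^2 - 3*h - 4) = (h - 4)*(h - 3)*(h - 1)*(h + 1)*(h + 1)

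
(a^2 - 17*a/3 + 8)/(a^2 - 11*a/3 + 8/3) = (a - 3)/(a - 1)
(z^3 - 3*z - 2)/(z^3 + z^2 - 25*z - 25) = (z^2 - z - 2)/(z^2 - 25)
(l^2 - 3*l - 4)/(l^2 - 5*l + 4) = (l + 1)/(l - 1)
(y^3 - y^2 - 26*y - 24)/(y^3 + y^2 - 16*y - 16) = (y - 6)/(y - 4)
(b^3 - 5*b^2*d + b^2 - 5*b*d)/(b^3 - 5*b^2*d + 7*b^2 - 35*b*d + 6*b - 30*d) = b/(b + 6)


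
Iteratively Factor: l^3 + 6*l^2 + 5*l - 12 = (l + 3)*(l^2 + 3*l - 4) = (l + 3)*(l + 4)*(l - 1)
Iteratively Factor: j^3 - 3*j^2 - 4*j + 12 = (j - 2)*(j^2 - j - 6) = (j - 2)*(j + 2)*(j - 3)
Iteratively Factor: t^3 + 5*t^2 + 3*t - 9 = (t + 3)*(t^2 + 2*t - 3) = (t + 3)^2*(t - 1)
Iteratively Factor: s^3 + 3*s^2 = (s)*(s^2 + 3*s) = s*(s + 3)*(s)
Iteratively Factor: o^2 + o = (o + 1)*(o)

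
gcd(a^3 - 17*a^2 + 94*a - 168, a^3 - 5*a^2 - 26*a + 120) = a^2 - 10*a + 24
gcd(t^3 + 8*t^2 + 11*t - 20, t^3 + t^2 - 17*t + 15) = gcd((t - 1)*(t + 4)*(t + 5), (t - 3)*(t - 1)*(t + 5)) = t^2 + 4*t - 5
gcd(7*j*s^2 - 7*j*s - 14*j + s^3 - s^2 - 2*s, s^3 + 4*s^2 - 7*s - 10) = s^2 - s - 2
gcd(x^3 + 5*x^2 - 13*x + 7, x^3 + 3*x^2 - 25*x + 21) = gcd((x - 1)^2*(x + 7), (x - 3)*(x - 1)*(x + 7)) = x^2 + 6*x - 7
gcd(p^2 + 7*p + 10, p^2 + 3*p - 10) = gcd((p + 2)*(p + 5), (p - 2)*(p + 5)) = p + 5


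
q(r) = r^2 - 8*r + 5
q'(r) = 2*r - 8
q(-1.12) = 15.21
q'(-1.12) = -10.24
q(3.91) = -10.99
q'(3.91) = -0.18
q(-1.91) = 23.93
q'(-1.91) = -11.82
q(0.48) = 1.39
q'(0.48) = -7.04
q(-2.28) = 28.44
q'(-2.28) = -12.56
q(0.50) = 1.25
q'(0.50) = -7.00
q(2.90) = -9.79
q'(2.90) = -2.20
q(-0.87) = 12.72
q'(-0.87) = -9.74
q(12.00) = 53.00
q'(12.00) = 16.00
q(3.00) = -10.00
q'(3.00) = -2.00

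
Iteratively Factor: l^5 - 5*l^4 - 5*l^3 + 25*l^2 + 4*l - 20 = (l - 5)*(l^4 - 5*l^2 + 4) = (l - 5)*(l + 1)*(l^3 - l^2 - 4*l + 4) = (l - 5)*(l - 2)*(l + 1)*(l^2 + l - 2) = (l - 5)*(l - 2)*(l + 1)*(l + 2)*(l - 1)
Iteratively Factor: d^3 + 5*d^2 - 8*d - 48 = (d - 3)*(d^2 + 8*d + 16) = (d - 3)*(d + 4)*(d + 4)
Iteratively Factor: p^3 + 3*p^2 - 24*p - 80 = (p + 4)*(p^2 - p - 20) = (p - 5)*(p + 4)*(p + 4)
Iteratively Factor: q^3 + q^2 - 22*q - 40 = (q - 5)*(q^2 + 6*q + 8) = (q - 5)*(q + 2)*(q + 4)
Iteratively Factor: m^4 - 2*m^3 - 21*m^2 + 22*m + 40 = (m + 4)*(m^3 - 6*m^2 + 3*m + 10) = (m - 2)*(m + 4)*(m^2 - 4*m - 5) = (m - 5)*(m - 2)*(m + 4)*(m + 1)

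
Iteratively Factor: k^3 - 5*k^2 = (k - 5)*(k^2) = k*(k - 5)*(k)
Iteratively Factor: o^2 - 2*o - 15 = (o + 3)*(o - 5)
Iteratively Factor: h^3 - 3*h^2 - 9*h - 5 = (h + 1)*(h^2 - 4*h - 5) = (h + 1)^2*(h - 5)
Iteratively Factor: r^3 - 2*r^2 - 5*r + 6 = (r - 3)*(r^2 + r - 2) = (r - 3)*(r + 2)*(r - 1)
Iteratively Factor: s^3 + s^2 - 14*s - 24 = (s + 3)*(s^2 - 2*s - 8) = (s - 4)*(s + 3)*(s + 2)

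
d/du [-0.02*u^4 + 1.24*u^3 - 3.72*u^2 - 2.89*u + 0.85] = -0.08*u^3 + 3.72*u^2 - 7.44*u - 2.89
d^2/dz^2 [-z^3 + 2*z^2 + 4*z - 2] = 4 - 6*z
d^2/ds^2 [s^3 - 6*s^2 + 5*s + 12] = 6*s - 12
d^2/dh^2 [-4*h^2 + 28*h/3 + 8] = -8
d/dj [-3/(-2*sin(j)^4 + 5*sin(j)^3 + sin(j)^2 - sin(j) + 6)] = 3*(-8*sin(j)^3 + 15*sin(j)^2 + 2*sin(j) - 1)*cos(j)/(-2*sin(j)^4 + 5*sin(j)^3 + sin(j)^2 - sin(j) + 6)^2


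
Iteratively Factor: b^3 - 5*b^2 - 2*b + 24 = (b - 3)*(b^2 - 2*b - 8) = (b - 3)*(b + 2)*(b - 4)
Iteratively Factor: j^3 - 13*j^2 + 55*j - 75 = (j - 3)*(j^2 - 10*j + 25) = (j - 5)*(j - 3)*(j - 5)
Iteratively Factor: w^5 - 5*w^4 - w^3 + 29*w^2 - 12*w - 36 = (w - 3)*(w^4 - 2*w^3 - 7*w^2 + 8*w + 12) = (w - 3)*(w + 2)*(w^3 - 4*w^2 + w + 6) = (w - 3)^2*(w + 2)*(w^2 - w - 2) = (w - 3)^2*(w - 2)*(w + 2)*(w + 1)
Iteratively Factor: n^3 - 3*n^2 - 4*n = (n)*(n^2 - 3*n - 4) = n*(n + 1)*(n - 4)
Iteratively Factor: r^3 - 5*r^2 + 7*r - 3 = (r - 1)*(r^2 - 4*r + 3) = (r - 3)*(r - 1)*(r - 1)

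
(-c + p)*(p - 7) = -c*p + 7*c + p^2 - 7*p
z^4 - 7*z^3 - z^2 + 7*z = z*(z - 7)*(z - 1)*(z + 1)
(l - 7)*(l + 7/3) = l^2 - 14*l/3 - 49/3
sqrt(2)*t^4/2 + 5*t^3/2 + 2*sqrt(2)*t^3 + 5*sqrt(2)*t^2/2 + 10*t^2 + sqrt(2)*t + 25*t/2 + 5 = (t + 1)^2*(t + 5*sqrt(2)/2)*(sqrt(2)*t/2 + sqrt(2))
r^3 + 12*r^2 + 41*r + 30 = (r + 1)*(r + 5)*(r + 6)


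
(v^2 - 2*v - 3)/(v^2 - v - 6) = (v + 1)/(v + 2)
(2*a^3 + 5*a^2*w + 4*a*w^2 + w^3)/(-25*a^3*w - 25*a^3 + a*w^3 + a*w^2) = (2*a^3 + 5*a^2*w + 4*a*w^2 + w^3)/(a*(-25*a^2*w - 25*a^2 + w^3 + w^2))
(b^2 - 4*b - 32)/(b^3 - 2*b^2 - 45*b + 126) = (b^2 - 4*b - 32)/(b^3 - 2*b^2 - 45*b + 126)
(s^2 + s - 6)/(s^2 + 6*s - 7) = (s^2 + s - 6)/(s^2 + 6*s - 7)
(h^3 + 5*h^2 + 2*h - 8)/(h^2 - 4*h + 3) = (h^2 + 6*h + 8)/(h - 3)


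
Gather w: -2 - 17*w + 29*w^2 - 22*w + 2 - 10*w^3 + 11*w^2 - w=-10*w^3 + 40*w^2 - 40*w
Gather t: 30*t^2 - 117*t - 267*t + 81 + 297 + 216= 30*t^2 - 384*t + 594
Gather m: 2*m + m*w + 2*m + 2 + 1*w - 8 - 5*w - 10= m*(w + 4) - 4*w - 16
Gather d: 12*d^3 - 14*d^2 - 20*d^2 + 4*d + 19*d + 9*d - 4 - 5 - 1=12*d^3 - 34*d^2 + 32*d - 10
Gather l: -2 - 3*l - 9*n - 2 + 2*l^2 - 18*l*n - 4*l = 2*l^2 + l*(-18*n - 7) - 9*n - 4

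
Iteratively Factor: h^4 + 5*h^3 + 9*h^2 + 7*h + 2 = (h + 2)*(h^3 + 3*h^2 + 3*h + 1) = (h + 1)*(h + 2)*(h^2 + 2*h + 1) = (h + 1)^2*(h + 2)*(h + 1)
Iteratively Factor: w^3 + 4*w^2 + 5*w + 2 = (w + 2)*(w^2 + 2*w + 1) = (w + 1)*(w + 2)*(w + 1)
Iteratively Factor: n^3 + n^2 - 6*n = (n)*(n^2 + n - 6) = n*(n - 2)*(n + 3)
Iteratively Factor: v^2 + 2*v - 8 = (v + 4)*(v - 2)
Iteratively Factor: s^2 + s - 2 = (s - 1)*(s + 2)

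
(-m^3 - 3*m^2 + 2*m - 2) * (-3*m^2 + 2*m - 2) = 3*m^5 + 7*m^4 - 10*m^3 + 16*m^2 - 8*m + 4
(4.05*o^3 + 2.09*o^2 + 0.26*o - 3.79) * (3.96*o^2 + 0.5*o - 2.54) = 16.038*o^5 + 10.3014*o^4 - 8.2124*o^3 - 20.187*o^2 - 2.5554*o + 9.6266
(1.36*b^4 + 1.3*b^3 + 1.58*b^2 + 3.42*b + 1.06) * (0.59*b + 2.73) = 0.8024*b^5 + 4.4798*b^4 + 4.4812*b^3 + 6.3312*b^2 + 9.962*b + 2.8938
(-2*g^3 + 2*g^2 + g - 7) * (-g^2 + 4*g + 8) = 2*g^5 - 10*g^4 - 9*g^3 + 27*g^2 - 20*g - 56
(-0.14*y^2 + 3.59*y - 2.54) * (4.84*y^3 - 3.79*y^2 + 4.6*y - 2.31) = -0.6776*y^5 + 17.9062*y^4 - 26.5437*y^3 + 26.464*y^2 - 19.9769*y + 5.8674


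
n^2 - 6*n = n*(n - 6)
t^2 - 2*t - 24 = (t - 6)*(t + 4)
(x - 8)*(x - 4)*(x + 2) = x^3 - 10*x^2 + 8*x + 64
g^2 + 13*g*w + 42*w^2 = (g + 6*w)*(g + 7*w)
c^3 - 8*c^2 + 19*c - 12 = (c - 4)*(c - 3)*(c - 1)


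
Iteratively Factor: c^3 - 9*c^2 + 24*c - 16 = (c - 4)*(c^2 - 5*c + 4) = (c - 4)*(c - 1)*(c - 4)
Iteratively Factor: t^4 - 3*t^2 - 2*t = (t + 1)*(t^3 - t^2 - 2*t) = (t + 1)^2*(t^2 - 2*t) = t*(t + 1)^2*(t - 2)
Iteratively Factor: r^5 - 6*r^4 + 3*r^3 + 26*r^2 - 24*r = (r - 4)*(r^4 - 2*r^3 - 5*r^2 + 6*r) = (r - 4)*(r + 2)*(r^3 - 4*r^2 + 3*r) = (r - 4)*(r - 3)*(r + 2)*(r^2 - r) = r*(r - 4)*(r - 3)*(r + 2)*(r - 1)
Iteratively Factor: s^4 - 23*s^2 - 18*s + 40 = (s + 4)*(s^3 - 4*s^2 - 7*s + 10) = (s + 2)*(s + 4)*(s^2 - 6*s + 5) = (s - 5)*(s + 2)*(s + 4)*(s - 1)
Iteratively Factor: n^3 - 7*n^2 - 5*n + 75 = (n - 5)*(n^2 - 2*n - 15) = (n - 5)*(n + 3)*(n - 5)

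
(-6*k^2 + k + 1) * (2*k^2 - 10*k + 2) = -12*k^4 + 62*k^3 - 20*k^2 - 8*k + 2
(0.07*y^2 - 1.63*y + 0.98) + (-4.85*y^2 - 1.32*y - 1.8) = -4.78*y^2 - 2.95*y - 0.82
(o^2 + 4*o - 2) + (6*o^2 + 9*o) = 7*o^2 + 13*o - 2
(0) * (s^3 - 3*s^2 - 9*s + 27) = 0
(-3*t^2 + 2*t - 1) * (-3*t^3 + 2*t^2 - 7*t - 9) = 9*t^5 - 12*t^4 + 28*t^3 + 11*t^2 - 11*t + 9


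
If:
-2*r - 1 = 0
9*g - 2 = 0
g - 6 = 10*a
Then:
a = -26/45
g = 2/9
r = -1/2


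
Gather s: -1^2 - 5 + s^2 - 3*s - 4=s^2 - 3*s - 10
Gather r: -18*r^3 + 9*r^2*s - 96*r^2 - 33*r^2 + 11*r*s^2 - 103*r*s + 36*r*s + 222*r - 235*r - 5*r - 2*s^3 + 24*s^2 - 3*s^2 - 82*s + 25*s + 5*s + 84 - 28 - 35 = -18*r^3 + r^2*(9*s - 129) + r*(11*s^2 - 67*s - 18) - 2*s^3 + 21*s^2 - 52*s + 21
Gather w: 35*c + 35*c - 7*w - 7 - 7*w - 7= 70*c - 14*w - 14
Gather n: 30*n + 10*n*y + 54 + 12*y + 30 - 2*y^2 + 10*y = n*(10*y + 30) - 2*y^2 + 22*y + 84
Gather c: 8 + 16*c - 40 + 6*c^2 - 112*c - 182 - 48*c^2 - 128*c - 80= -42*c^2 - 224*c - 294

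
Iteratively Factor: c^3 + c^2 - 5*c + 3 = (c + 3)*(c^2 - 2*c + 1) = (c - 1)*(c + 3)*(c - 1)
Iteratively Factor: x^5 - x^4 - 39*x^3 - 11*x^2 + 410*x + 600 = (x + 3)*(x^4 - 4*x^3 - 27*x^2 + 70*x + 200) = (x + 3)*(x + 4)*(x^3 - 8*x^2 + 5*x + 50) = (x + 2)*(x + 3)*(x + 4)*(x^2 - 10*x + 25) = (x - 5)*(x + 2)*(x + 3)*(x + 4)*(x - 5)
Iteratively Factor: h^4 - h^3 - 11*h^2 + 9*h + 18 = (h - 2)*(h^3 + h^2 - 9*h - 9) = (h - 2)*(h + 1)*(h^2 - 9) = (h - 2)*(h + 1)*(h + 3)*(h - 3)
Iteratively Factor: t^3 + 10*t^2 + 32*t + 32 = (t + 4)*(t^2 + 6*t + 8) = (t + 4)^2*(t + 2)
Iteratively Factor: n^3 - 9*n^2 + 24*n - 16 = (n - 1)*(n^2 - 8*n + 16) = (n - 4)*(n - 1)*(n - 4)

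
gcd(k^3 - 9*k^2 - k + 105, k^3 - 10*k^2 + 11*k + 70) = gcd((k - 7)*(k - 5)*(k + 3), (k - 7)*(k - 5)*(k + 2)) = k^2 - 12*k + 35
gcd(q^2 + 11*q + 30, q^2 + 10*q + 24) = q + 6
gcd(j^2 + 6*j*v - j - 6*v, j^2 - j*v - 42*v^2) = j + 6*v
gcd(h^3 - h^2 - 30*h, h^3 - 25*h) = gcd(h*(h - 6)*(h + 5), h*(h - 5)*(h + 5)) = h^2 + 5*h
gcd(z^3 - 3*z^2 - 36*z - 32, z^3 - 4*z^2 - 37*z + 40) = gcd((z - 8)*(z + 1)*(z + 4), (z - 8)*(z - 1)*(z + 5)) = z - 8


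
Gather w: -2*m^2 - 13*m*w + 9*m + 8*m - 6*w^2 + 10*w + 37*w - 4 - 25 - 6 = -2*m^2 + 17*m - 6*w^2 + w*(47 - 13*m) - 35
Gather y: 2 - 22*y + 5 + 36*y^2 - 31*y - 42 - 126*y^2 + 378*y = -90*y^2 + 325*y - 35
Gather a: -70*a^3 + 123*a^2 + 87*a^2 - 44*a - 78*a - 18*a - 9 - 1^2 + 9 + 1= -70*a^3 + 210*a^2 - 140*a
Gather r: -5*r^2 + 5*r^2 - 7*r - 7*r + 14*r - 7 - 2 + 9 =0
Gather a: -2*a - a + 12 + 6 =18 - 3*a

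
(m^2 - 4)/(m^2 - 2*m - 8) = (m - 2)/(m - 4)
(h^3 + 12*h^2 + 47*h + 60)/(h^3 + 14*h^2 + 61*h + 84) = (h + 5)/(h + 7)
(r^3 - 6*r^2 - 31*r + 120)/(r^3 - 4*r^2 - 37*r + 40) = (r - 3)/(r - 1)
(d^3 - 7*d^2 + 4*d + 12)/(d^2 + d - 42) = (d^2 - d - 2)/(d + 7)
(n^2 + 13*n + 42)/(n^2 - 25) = (n^2 + 13*n + 42)/(n^2 - 25)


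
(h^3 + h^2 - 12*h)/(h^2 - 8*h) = (h^2 + h - 12)/(h - 8)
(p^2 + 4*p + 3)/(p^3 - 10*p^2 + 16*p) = (p^2 + 4*p + 3)/(p*(p^2 - 10*p + 16))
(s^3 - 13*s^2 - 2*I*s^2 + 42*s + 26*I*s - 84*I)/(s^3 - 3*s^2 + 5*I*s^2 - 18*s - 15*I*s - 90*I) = (s^2 - s*(7 + 2*I) + 14*I)/(s^2 + s*(3 + 5*I) + 15*I)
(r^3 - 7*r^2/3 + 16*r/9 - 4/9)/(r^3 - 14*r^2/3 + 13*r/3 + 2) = (9*r^3 - 21*r^2 + 16*r - 4)/(3*(3*r^3 - 14*r^2 + 13*r + 6))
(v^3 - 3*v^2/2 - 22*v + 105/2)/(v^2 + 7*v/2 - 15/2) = (2*v^2 - 13*v + 21)/(2*v - 3)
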